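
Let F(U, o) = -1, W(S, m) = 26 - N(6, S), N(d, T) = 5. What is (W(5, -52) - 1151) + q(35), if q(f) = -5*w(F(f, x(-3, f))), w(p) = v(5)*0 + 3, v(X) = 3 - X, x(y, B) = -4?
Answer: -1145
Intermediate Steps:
W(S, m) = 21 (W(S, m) = 26 - 1*5 = 26 - 5 = 21)
w(p) = 3 (w(p) = (3 - 1*5)*0 + 3 = (3 - 5)*0 + 3 = -2*0 + 3 = 0 + 3 = 3)
q(f) = -15 (q(f) = -5*3 = -15)
(W(5, -52) - 1151) + q(35) = (21 - 1151) - 15 = -1130 - 15 = -1145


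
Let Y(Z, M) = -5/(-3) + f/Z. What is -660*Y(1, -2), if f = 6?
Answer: -5060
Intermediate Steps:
Y(Z, M) = 5/3 + 6/Z (Y(Z, M) = -5/(-3) + 6/Z = -5*(-⅓) + 6/Z = 5/3 + 6/Z)
-660*Y(1, -2) = -660*(5/3 + 6/1) = -660*(5/3 + 6*1) = -660*(5/3 + 6) = -660*23/3 = -5060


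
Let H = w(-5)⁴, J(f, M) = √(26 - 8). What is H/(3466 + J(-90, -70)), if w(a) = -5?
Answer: 1083125/6006569 - 1875*√2/12013138 ≈ 0.18010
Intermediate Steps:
J(f, M) = 3*√2 (J(f, M) = √18 = 3*√2)
H = 625 (H = (-5)⁴ = 625)
H/(3466 + J(-90, -70)) = 625/(3466 + 3*√2)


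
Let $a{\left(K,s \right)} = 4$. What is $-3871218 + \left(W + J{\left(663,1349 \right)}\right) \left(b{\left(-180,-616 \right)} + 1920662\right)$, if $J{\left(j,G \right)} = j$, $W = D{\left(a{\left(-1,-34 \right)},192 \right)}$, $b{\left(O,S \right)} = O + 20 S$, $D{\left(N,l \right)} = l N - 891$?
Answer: $1026536262$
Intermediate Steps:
$D{\left(N,l \right)} = -891 + N l$ ($D{\left(N,l \right)} = N l - 891 = -891 + N l$)
$W = -123$ ($W = -891 + 4 \cdot 192 = -891 + 768 = -123$)
$-3871218 + \left(W + J{\left(663,1349 \right)}\right) \left(b{\left(-180,-616 \right)} + 1920662\right) = -3871218 + \left(-123 + 663\right) \left(\left(-180 + 20 \left(-616\right)\right) + 1920662\right) = -3871218 + 540 \left(\left(-180 - 12320\right) + 1920662\right) = -3871218 + 540 \left(-12500 + 1920662\right) = -3871218 + 540 \cdot 1908162 = -3871218 + 1030407480 = 1026536262$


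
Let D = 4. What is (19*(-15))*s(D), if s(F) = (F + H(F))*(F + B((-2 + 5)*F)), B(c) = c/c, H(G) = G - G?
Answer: -5700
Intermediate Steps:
H(G) = 0
B(c) = 1
s(F) = F*(1 + F) (s(F) = (F + 0)*(F + 1) = F*(1 + F))
(19*(-15))*s(D) = (19*(-15))*(4*(1 + 4)) = -1140*5 = -285*20 = -5700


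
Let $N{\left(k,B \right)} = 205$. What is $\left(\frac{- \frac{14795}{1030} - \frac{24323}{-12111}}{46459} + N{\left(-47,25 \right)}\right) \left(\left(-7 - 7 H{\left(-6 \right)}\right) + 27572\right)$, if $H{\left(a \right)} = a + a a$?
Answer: $\frac{649990634239170445}{115908979494} \approx 5.6078 \cdot 10^{6}$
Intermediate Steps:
$H{\left(a \right)} = a + a^{2}$
$\left(\frac{- \frac{14795}{1030} - \frac{24323}{-12111}}{46459} + N{\left(-47,25 \right)}\right) \left(\left(-7 - 7 H{\left(-6 \right)}\right) + 27572\right) = \left(\frac{- \frac{14795}{1030} - \frac{24323}{-12111}}{46459} + 205\right) \left(\left(-7 - 7 \left(- 6 \left(1 - 6\right)\right)\right) + 27572\right) = \left(\left(\left(-14795\right) \frac{1}{1030} - - \frac{24323}{12111}\right) \frac{1}{46459} + 205\right) \left(\left(-7 - 7 \left(\left(-6\right) \left(-5\right)\right)\right) + 27572\right) = \left(\left(- \frac{2959}{206} + \frac{24323}{12111}\right) \frac{1}{46459} + 205\right) \left(\left(-7 - 210\right) + 27572\right) = \left(\left(- \frac{30825911}{2494866}\right) \frac{1}{46459} + 205\right) \left(\left(-7 - 210\right) + 27572\right) = \left(- \frac{30825911}{115908979494} + 205\right) \left(-217 + 27572\right) = \frac{23761309970359}{115908979494} \cdot 27355 = \frac{649990634239170445}{115908979494}$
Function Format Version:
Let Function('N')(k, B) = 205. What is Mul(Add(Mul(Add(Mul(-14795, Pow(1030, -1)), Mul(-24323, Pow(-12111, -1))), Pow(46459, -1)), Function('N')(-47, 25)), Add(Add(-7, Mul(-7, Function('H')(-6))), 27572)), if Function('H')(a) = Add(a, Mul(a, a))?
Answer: Rational(649990634239170445, 115908979494) ≈ 5.6078e+6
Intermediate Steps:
Function('H')(a) = Add(a, Pow(a, 2))
Mul(Add(Mul(Add(Mul(-14795, Pow(1030, -1)), Mul(-24323, Pow(-12111, -1))), Pow(46459, -1)), Function('N')(-47, 25)), Add(Add(-7, Mul(-7, Function('H')(-6))), 27572)) = Mul(Add(Mul(Add(Mul(-14795, Pow(1030, -1)), Mul(-24323, Pow(-12111, -1))), Pow(46459, -1)), 205), Add(Add(-7, Mul(-7, Mul(-6, Add(1, -6)))), 27572)) = Mul(Add(Mul(Add(Mul(-14795, Rational(1, 1030)), Mul(-24323, Rational(-1, 12111))), Rational(1, 46459)), 205), Add(Add(-7, Mul(-7, Mul(-6, -5))), 27572)) = Mul(Add(Mul(Add(Rational(-2959, 206), Rational(24323, 12111)), Rational(1, 46459)), 205), Add(Add(-7, Mul(-7, 30)), 27572)) = Mul(Add(Mul(Rational(-30825911, 2494866), Rational(1, 46459)), 205), Add(Add(-7, -210), 27572)) = Mul(Add(Rational(-30825911, 115908979494), 205), Add(-217, 27572)) = Mul(Rational(23761309970359, 115908979494), 27355) = Rational(649990634239170445, 115908979494)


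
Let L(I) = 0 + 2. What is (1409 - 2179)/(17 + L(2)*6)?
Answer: -770/29 ≈ -26.552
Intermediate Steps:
L(I) = 2
(1409 - 2179)/(17 + L(2)*6) = (1409 - 2179)/(17 + 2*6) = -770/(17 + 12) = -770/29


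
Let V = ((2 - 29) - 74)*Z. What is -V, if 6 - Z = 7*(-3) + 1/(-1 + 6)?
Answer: 13534/5 ≈ 2706.8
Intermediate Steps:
Z = 134/5 (Z = 6 - (7*(-3) + 1/(-1 + 6)) = 6 - (-21 + 1/5) = 6 - 1*(-104/5) = 6 + 104/5 = 134/5 ≈ 26.800)
V = -13534/5 (V = ((2 - 29) - 74)*(134/5) = (-27 - 74)*(134/5) = -101*134/5 = -13534/5 ≈ -2706.8)
-V = -1*(-13534/5) = 13534/5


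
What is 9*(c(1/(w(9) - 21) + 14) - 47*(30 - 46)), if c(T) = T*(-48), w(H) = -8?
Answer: 21312/29 ≈ 734.90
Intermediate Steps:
c(T) = -48*T
9*(c(1/(w(9) - 21) + 14) - 47*(30 - 46)) = 9*(-48*(1/(-8 - 21) + 14) - 47*(30 - 46)) = 9*(-48*(1/(-29) + 14) - 47*(-16)) = 9*(-48*(-1/29 + 14) - 1*(-752)) = 9*(-48*405/29 + 752) = 9*(-19440/29 + 752) = 9*(2368/29) = 21312/29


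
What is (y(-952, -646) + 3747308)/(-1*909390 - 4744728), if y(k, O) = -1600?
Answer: -1872854/2827059 ≈ -0.66247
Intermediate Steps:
(y(-952, -646) + 3747308)/(-1*909390 - 4744728) = (-1600 + 3747308)/(-1*909390 - 4744728) = 3745708/(-909390 - 4744728) = 3745708/(-5654118) = 3745708*(-1/5654118) = -1872854/2827059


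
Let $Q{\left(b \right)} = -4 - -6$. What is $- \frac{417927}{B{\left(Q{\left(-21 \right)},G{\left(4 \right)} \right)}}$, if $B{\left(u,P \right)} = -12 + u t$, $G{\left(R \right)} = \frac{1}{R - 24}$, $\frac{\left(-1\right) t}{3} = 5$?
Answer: $\frac{139309}{14} \approx 9950.6$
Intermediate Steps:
$t = -15$ ($t = \left(-3\right) 5 = -15$)
$G{\left(R \right)} = \frac{1}{-24 + R}$
$Q{\left(b \right)} = 2$ ($Q{\left(b \right)} = -4 + 6 = 2$)
$B{\left(u,P \right)} = -12 - 15 u$ ($B{\left(u,P \right)} = -12 + u \left(-15\right) = -12 - 15 u$)
$- \frac{417927}{B{\left(Q{\left(-21 \right)},G{\left(4 \right)} \right)}} = - \frac{417927}{-12 - 30} = - \frac{417927}{-42} = \left(-417927\right) \left(- \frac{1}{42}\right) = \frac{139309}{14}$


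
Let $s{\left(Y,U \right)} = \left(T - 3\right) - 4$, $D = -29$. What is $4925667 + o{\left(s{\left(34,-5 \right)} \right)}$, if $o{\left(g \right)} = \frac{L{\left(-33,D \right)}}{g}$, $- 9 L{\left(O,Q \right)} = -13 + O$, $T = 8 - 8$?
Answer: $\frac{310316975}{63} \approx 4.9257 \cdot 10^{6}$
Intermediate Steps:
$T = 0$
$s{\left(Y,U \right)} = -7$ ($s{\left(Y,U \right)} = \left(0 - 3\right) - 4 = -3 - 4 = -7$)
$L{\left(O,Q \right)} = \frac{13}{9} - \frac{O}{9}$ ($L{\left(O,Q \right)} = - \frac{-13 + O}{9} = \frac{13}{9} - \frac{O}{9}$)
$o{\left(g \right)} = \frac{46}{9 g}$ ($o{\left(g \right)} = \frac{\frac{13}{9} - - \frac{11}{3}}{g} = \frac{\frac{13}{9} + \frac{11}{3}}{g} = \frac{46}{9 g}$)
$4925667 + o{\left(s{\left(34,-5 \right)} \right)} = 4925667 + \frac{46}{9 \left(-7\right)} = 4925667 + \frac{46}{9} \left(- \frac{1}{7}\right) = 4925667 - \frac{46}{63} = \frac{310316975}{63}$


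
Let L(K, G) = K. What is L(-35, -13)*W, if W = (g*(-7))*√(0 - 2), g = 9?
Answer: 2205*I*√2 ≈ 3118.3*I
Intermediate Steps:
W = -63*I*√2 (W = (9*(-7))*√(0 - 2) = -63*I*√2 ≈ -89.095*I)
L(-35, -13)*W = -(-2205)*I*√2 = 2205*I*√2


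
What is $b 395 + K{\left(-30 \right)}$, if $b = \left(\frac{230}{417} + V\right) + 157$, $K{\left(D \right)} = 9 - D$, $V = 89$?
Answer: $\frac{40627003}{417} \approx 97427.0$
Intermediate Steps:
$b = \frac{102812}{417}$ ($b = \left(\frac{230}{417} + 89\right) + 157 = \frac{37343}{417} + 157 = \frac{102812}{417} \approx 246.55$)
$b 395 + K{\left(-30 \right)} = \frac{102812}{417} \cdot 395 + \left(9 - -30\right) = \frac{40610740}{417} + \left(9 + 30\right) = \frac{40610740}{417} + 39 = \frac{40627003}{417}$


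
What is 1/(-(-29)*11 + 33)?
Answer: 1/352 ≈ 0.0028409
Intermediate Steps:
1/(-(-29)*11 + 33) = 1/(-29*(-11) + 33) = 1/(319 + 33) = 1/352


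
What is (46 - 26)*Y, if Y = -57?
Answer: -1140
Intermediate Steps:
(46 - 26)*Y = (46 - 26)*(-57) = 20*(-57) = -1140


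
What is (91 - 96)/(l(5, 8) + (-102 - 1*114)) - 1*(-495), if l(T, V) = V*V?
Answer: 75245/152 ≈ 495.03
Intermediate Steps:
l(T, V) = V²
(91 - 96)/(l(5, 8) + (-102 - 1*114)) - 1*(-495) = (91 - 96)/(8² + (-102 - 1*114)) - 1*(-495) = -5/(64 + (-102 - 114)) + 495 = -5/(64 - 216) + 495 = -5/(-152) + 495 = -5*(-1/152) + 495 = 5/152 + 495 = 75245/152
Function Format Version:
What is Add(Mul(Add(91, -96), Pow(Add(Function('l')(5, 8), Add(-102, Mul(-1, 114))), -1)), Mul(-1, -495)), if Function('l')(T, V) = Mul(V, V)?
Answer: Rational(75245, 152) ≈ 495.03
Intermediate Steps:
Function('l')(T, V) = Pow(V, 2)
Add(Mul(Add(91, -96), Pow(Add(Function('l')(5, 8), Add(-102, Mul(-1, 114))), -1)), Mul(-1, -495)) = Add(Mul(Add(91, -96), Pow(Add(Pow(8, 2), Add(-102, Mul(-1, 114))), -1)), Mul(-1, -495)) = Add(Mul(-5, Pow(Add(64, Add(-102, -114)), -1)), 495) = Add(Mul(-5, Pow(Add(64, -216), -1)), 495) = Add(Mul(-5, Pow(-152, -1)), 495) = Add(Mul(-5, Rational(-1, 152)), 495) = Add(Rational(5, 152), 495) = Rational(75245, 152)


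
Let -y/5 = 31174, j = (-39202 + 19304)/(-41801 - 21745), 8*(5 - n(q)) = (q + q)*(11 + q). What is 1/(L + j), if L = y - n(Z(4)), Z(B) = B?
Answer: -31773/4952129831 ≈ -6.4160e-6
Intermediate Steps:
n(q) = 5 - q*(11 + q)/4 (n(q) = 5 - (q + q)*(11 + q)/8 = 5 - 2*q*(11 + q)/8 = 5 - q*(11 + q)/4)
j = 9949/31773 (j = -19898/(-63546) = -19898*(-1/63546) = 9949/31773 ≈ 0.31313)
y = -155870 (y = -5*31174 = -155870)
L = -155860 (L = -155870 - (5 - 11/4*4 - ¼*4²) = -155870 - (5 - 11 - ¼*16) = -155870 - (5 - 11 - 4) = -155870 - 1*(-10) = -155870 + 10 = -155860)
1/(L + j) = 1/(-155860 + 9949/31773) = 1/(-4952129831/31773) = -31773/4952129831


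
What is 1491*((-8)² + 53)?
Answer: 174447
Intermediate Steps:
1491*((-8)² + 53) = 1491*(64 + 53) = 1491*117 = 174447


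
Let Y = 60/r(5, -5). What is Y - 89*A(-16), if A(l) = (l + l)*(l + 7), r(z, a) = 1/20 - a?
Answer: -2587632/101 ≈ -25620.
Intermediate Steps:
r(z, a) = 1/20 - a
A(l) = 2*l*(7 + l) (A(l) = (2*l)*(7 + l) = 2*l*(7 + l))
Y = 1200/101 (Y = 60/(1/20 - 1*(-5)) = 60/(1/20 + 5) = 60/(101/20) = 60*(20/101) = 1200/101 ≈ 11.881)
Y - 89*A(-16) = 1200/101 - 178*(-16)*(7 - 16) = 1200/101 - 178*(-16)*(-9) = 1200/101 - 89*288 = 1200/101 - 25632 = -2587632/101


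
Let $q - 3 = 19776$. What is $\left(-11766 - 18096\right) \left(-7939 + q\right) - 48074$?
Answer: $-353614154$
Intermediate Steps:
$q = 19779$ ($q = 3 + 19776 = 19779$)
$\left(-11766 - 18096\right) \left(-7939 + q\right) - 48074 = \left(-11766 - 18096\right) \left(-7939 + 19779\right) - 48074 = \left(-29862\right) 11840 - 48074 = -353566080 - 48074 = -353614154$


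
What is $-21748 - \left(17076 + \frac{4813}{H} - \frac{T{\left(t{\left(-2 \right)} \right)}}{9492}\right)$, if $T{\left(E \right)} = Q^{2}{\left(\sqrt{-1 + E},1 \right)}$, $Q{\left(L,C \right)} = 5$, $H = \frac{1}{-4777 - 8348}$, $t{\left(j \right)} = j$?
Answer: $\frac{599247055117}{9492} \approx 6.3132 \cdot 10^{7}$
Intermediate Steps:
$H = - \frac{1}{13125}$ ($H = \frac{1}{-13125} = - \frac{1}{13125} \approx -7.619 \cdot 10^{-5}$)
$T{\left(E \right)} = 25$ ($T{\left(E \right)} = 5^{2} = 25$)
$-21748 - \left(17076 + \frac{4813}{H} - \frac{T{\left(t{\left(-2 \right)} \right)}}{9492}\right) = -21748 + \left(\left(- \frac{4813}{- \frac{1}{13125}} + \frac{25}{9492}\right) - 17076\right) = -21748 + \left(\left(\left(-4813\right) \left(-13125\right) + 25 \cdot \frac{1}{9492}\right) - 17076\right) = -21748 + \left(\left(63170625 + \frac{25}{9492}\right) - 17076\right) = -21748 + \left(\frac{599615572525}{9492} - 17076\right) = -21748 + \frac{599453487133}{9492} = \frac{599247055117}{9492}$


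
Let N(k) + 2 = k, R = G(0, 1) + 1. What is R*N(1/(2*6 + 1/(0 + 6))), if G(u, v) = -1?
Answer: 0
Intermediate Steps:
R = 0 (R = -1 + 1 = 0)
N(k) = -2 + k
R*N(1/(2*6 + 1/(0 + 6))) = 0*(-2 + 1/(2*6 + 1/(0 + 6))) = 0*(-2 + 1/(12 + 1/6)) = 0*(-2 + 1/(12 + ⅙)) = 0*(-2 + 1/(73/6)) = 0*(-2 + 6/73) = 0*(-140/73) = 0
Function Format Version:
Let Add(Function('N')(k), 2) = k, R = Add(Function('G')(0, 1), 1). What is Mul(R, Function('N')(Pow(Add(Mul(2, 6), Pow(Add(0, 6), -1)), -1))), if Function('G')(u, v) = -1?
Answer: 0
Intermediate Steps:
R = 0 (R = Add(-1, 1) = 0)
Function('N')(k) = Add(-2, k)
Mul(R, Function('N')(Pow(Add(Mul(2, 6), Pow(Add(0, 6), -1)), -1))) = Mul(0, Add(-2, Pow(Add(Mul(2, 6), Pow(Add(0, 6), -1)), -1))) = Mul(0, Add(-2, Pow(Add(12, Pow(6, -1)), -1))) = Mul(0, Add(-2, Pow(Add(12, Rational(1, 6)), -1))) = Mul(0, Add(-2, Pow(Rational(73, 6), -1))) = Mul(0, Add(-2, Rational(6, 73))) = Mul(0, Rational(-140, 73)) = 0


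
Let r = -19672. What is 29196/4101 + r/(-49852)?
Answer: 128012822/17036921 ≈ 7.5138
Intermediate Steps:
29196/4101 + r/(-49852) = 29196/4101 - 19672/(-49852) = 29196*(1/4101) - 19672*(-1/49852) = 9732/1367 + 4918/12463 = 128012822/17036921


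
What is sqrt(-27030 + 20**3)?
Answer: I*sqrt(19030) ≈ 137.95*I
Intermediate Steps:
sqrt(-27030 + 20**3) = sqrt(-27030 + 8000) = sqrt(-19030) = I*sqrt(19030)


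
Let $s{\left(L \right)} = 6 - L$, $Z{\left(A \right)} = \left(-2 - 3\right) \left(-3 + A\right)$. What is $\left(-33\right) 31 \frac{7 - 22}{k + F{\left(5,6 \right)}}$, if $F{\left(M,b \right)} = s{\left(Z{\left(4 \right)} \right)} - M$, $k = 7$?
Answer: $\frac{15345}{13} \approx 1180.4$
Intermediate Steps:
$Z{\left(A \right)} = 15 - 5 A$ ($Z{\left(A \right)} = - 5 \left(-3 + A\right) = 15 - 5 A$)
$F{\left(M,b \right)} = 11 - M$ ($F{\left(M,b \right)} = \left(6 - \left(15 - 20\right)\right) - M = \left(6 - -5\right) - M = \left(6 + 5\right) - M = 11 - M$)
$\left(-33\right) 31 \frac{7 - 22}{k + F{\left(5,6 \right)}} = \left(-33\right) 31 \frac{7 - 22}{7 + \left(11 - 5\right)} = - 1023 \left(- \frac{15}{7 + \left(11 - 5\right)}\right) = - 1023 \left(- \frac{15}{7 + 6}\right) = - 1023 \left(- \frac{15}{13}\right) = - 1023 \left(\left(-15\right) \frac{1}{13}\right) = \left(-1023\right) \left(- \frac{15}{13}\right) = \frac{15345}{13}$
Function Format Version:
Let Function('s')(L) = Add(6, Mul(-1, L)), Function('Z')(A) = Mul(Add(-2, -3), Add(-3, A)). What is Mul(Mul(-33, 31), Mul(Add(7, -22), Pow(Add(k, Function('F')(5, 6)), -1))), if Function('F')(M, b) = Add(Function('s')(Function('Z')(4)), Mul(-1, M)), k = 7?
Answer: Rational(15345, 13) ≈ 1180.4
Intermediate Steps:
Function('Z')(A) = Add(15, Mul(-5, A)) (Function('Z')(A) = Mul(-5, Add(-3, A)) = Add(15, Mul(-5, A)))
Function('F')(M, b) = Add(11, Mul(-1, M)) (Function('F')(M, b) = Add(Add(6, Mul(-1, Add(15, Mul(-5, 4)))), Mul(-1, M)) = Add(Add(6, Mul(-1, Add(15, -20))), Mul(-1, M)) = Add(Add(6, Mul(-1, -5)), Mul(-1, M)) = Add(Add(6, 5), Mul(-1, M)) = Add(11, Mul(-1, M)))
Mul(Mul(-33, 31), Mul(Add(7, -22), Pow(Add(k, Function('F')(5, 6)), -1))) = Mul(Mul(-33, 31), Mul(Add(7, -22), Pow(Add(7, Add(11, Mul(-1, 5))), -1))) = Mul(-1023, Mul(-15, Pow(Add(7, Add(11, -5)), -1))) = Mul(-1023, Mul(-15, Pow(Add(7, 6), -1))) = Mul(-1023, Mul(-15, Pow(13, -1))) = Mul(-1023, Mul(-15, Rational(1, 13))) = Mul(-1023, Rational(-15, 13)) = Rational(15345, 13)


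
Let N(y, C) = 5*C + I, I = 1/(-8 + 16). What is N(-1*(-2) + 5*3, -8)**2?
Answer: 101761/64 ≈ 1590.0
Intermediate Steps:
I = 1/8 ≈ 0.12500
N(y, C) = 1/8 + 5*C (N(y, C) = 5*C + 1/8 = 1/8 + 5*C)
N(-1*(-2) + 5*3, -8)**2 = (1/8 + 5*(-8))**2 = (1/8 - 40)**2 = (-319/8)**2 = 101761/64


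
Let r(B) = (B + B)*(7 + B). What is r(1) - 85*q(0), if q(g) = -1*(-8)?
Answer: -664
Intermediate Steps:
q(g) = 8
r(B) = 2*B*(7 + B) (r(B) = (2*B)*(7 + B) = 2*B*(7 + B))
r(1) - 85*q(0) = 2*1*(7 + 1) - 85*8 = 2*1*8 - 680 = 16 - 680 = -664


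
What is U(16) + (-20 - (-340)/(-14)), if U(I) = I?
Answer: -198/7 ≈ -28.286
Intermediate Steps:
U(16) + (-20 - (-340)/(-14)) = 16 + (-20 - (-340)/(-14)) = 16 + (-20 - (-340)*(-1)/14) = 16 + (-20 - 17*10/7) = 16 + (-20 - 170/7) = 16 - 310/7 = -198/7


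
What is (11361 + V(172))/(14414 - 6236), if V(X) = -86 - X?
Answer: 3701/2726 ≈ 1.3577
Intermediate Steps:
(11361 + V(172))/(14414 - 6236) = (11361 + (-86 - 1*172))/(14414 - 6236) = (11361 + (-86 - 172))/8178 = (11361 - 258)*(1/8178) = 11103*(1/8178) = 3701/2726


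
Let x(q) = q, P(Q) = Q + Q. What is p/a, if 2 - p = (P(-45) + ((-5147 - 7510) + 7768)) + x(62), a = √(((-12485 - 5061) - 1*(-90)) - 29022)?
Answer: -4919*I*√46478/46478 ≈ -22.817*I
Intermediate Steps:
P(Q) = 2*Q
a = I*√46478 (a = √((-17546 + 90) - 29022) = √(-17456 - 29022) = √(-46478) = I*√46478 ≈ 215.59*I)
p = 4919 (p = 2 - ((2*(-45) + ((-5147 - 7510) + 7768)) + 62) = 2 - ((-90 + (-12657 + 7768)) + 62) = 2 - ((-90 - 4889) + 62) = 2 - (-4979 + 62) = 2 - 1*(-4917) = 2 + 4917 = 4919)
p/a = 4919/((I*√46478)) = 4919*(-I*√46478/46478) = -4919*I*√46478/46478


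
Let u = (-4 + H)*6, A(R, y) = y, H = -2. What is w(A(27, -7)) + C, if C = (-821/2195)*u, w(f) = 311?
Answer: 712201/2195 ≈ 324.47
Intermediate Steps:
u = -36 (u = (-4 - 2)*6 = -6*6 = -36)
C = 29556/2195 (C = -821/2195*(-36) = 29556/2195 ≈ 13.465)
w(A(27, -7)) + C = 311 + 29556/2195 = 712201/2195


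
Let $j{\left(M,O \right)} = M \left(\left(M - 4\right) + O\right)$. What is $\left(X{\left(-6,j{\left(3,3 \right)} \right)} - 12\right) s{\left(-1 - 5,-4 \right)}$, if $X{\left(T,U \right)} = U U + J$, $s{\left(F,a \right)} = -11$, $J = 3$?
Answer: $-297$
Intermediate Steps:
$j{\left(M,O \right)} = M \left(-4 + M + O\right)$ ($j{\left(M,O \right)} = M \left(\left(-4 + M\right) + O\right) = M \left(-4 + M + O\right)$)
$X{\left(T,U \right)} = 3 + U^{2}$ ($X{\left(T,U \right)} = U U + 3 = U^{2} + 3 = 3 + U^{2}$)
$\left(X{\left(-6,j{\left(3,3 \right)} \right)} - 12\right) s{\left(-1 - 5,-4 \right)} = \left(\left(3 + \left(3 \left(-4 + 3 + 3\right)\right)^{2}\right) - 12\right) \left(-11\right) = \left(\left(3 + \left(3 \cdot 2\right)^{2}\right) - 12\right) \left(-11\right) = \left(\left(3 + 6^{2}\right) - 12\right) \left(-11\right) = \left(\left(3 + 36\right) - 12\right) \left(-11\right) = \left(39 - 12\right) \left(-11\right) = 27 \left(-11\right) = -297$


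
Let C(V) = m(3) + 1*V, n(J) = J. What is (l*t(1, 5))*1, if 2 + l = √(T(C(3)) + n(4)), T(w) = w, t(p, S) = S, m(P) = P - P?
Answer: -10 + 5*√7 ≈ 3.2288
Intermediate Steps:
m(P) = 0
C(V) = V (C(V) = 0 + 1*V = 0 + V = V)
l = -2 + √7 (l = -2 + √(3 + 4) = -2 + √7 ≈ 0.64575)
(l*t(1, 5))*1 = ((-2 + √7)*5)*1 = (-10 + 5*√7)*1 = -10 + 5*√7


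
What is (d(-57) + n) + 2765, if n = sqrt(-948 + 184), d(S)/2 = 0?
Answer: 2765 + 2*I*sqrt(191) ≈ 2765.0 + 27.641*I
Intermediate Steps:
d(S) = 0 (d(S) = 2*0 = 0)
n = 2*I*sqrt(191) (n = sqrt(-764) = 2*I*sqrt(191) ≈ 27.641*I)
(d(-57) + n) + 2765 = (0 + 2*I*sqrt(191)) + 2765 = 2*I*sqrt(191) + 2765 = 2765 + 2*I*sqrt(191)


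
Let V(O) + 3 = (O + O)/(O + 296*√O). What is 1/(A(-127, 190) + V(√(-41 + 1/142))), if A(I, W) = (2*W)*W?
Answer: (I*√826582 + 296*142^(¾)*5821^(¼)*√I)/(-888*(-5821)^(¼)*142^(¾) + 72199*I*√826582 + 21371200*142^(¾)*5821^(¼)*√I) ≈ 1.3851e-5 - 2.2915e-12*I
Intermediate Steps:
A(I, W) = 2*W²
V(O) = -3 + 2*O/(O + 296*√O) (V(O) = -3 + (O + O)/(O + 296*√O) = -3 + (2*O)/(O + 296*√O) = -3 + 2*O/(O + 296*√O))
1/(A(-127, 190) + V(√(-41 + 1/142))) = 1/(2*190² + (-√(-41 + 1/142) - 888*(-41 + 1/142)^(¼))/(√(-41 + 1/142) + 296*√(√(-41 + 1/142)))) = 1/(2*36100 + (-√(-41 + 1/142) - 888*(-41 + 1/142)^(¼))/(√(-41 + 1/142) + 296*√(√(-41 + 1/142)))) = 1/(72200 + (-√(-5821/142) - 888*(-5821)^(¼)*142^(¾)/142)/(√(-5821/142) + 296*√(√(-5821/142)))) = 1/(72200 + (-I*√826582/142 - 888*142^(¾)*5821^(¼)*√I/142)/(I*√826582/142 + 296*√(I*√826582/142))) = 1/(72200 + (-I*√826582/142 - 444*142^(¾)*5821^(¼)*√I/71)/(I*√826582/142 + 296*(142^(¾)*5821^(¼)*√I/142))) = 1/(72200 + (-I*√826582/142 - 444*142^(¾)*5821^(¼)*√I/71)/(I*√826582/142 + 148*142^(¾)*5821^(¼)*√I/71))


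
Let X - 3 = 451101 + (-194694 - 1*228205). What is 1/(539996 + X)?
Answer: 1/568201 ≈ 1.7599e-6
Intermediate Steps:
X = 28205 (X = 3 + (451101 + (-194694 - 1*228205)) = 3 + (451101 + (-194694 - 228205)) = 3 + (451101 - 422899) = 3 + 28202 = 28205)
1/(539996 + X) = 1/(539996 + 28205) = 1/568201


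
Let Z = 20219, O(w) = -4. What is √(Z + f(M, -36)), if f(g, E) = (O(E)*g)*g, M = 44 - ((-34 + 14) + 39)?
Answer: √17719 ≈ 133.11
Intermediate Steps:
M = 25 (M = 44 - (-20 + 39) = 44 - 1*19 = 44 - 19 = 25)
f(g, E) = -4*g² (f(g, E) = (-4*g)*g = -4*g²)
√(Z + f(M, -36)) = √(20219 - 4*25²) = √(20219 - 4*625) = √(20219 - 2500) = √17719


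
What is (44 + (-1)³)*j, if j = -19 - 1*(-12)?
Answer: -301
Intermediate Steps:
j = -7 (j = -19 + 12 = -7)
(44 + (-1)³)*j = (44 + (-1)³)*(-7) = (44 - 1)*(-7) = 43*(-7) = -301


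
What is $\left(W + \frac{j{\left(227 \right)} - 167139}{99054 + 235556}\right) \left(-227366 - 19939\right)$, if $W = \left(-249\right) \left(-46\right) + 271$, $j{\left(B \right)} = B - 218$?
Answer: $- \frac{97021093085160}{33461} \approx -2.8995 \cdot 10^{9}$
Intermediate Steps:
$j{\left(B \right)} = -218 + B$
$W = 11725$ ($W = 11454 + 271 = 11725$)
$\left(W + \frac{j{\left(227 \right)} - 167139}{99054 + 235556}\right) \left(-227366 - 19939\right) = \left(11725 + \frac{\left(-218 + 227\right) - 167139}{99054 + 235556}\right) \left(-227366 - 19939\right) = \left(11725 + \frac{9 - 167139}{334610}\right) \left(-247305\right) = \left(11725 - \frac{16713}{33461}\right) \left(-247305\right) = \frac{392313512}{33461} \left(-247305\right) = - \frac{97021093085160}{33461}$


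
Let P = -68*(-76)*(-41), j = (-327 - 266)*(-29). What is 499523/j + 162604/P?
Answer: 25761657109/910959484 ≈ 28.280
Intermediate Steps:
j = 17197 (j = -593*(-29) = 17197)
P = -211888 (P = 5168*(-41) = -211888)
499523/j + 162604/P = 499523/17197 + 162604/(-211888) = 499523*(1/17197) + 162604*(-1/211888) = 499523/17197 - 40651/52972 = 25761657109/910959484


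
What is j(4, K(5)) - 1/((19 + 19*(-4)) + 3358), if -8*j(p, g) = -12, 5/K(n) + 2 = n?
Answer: 9901/6602 ≈ 1.4997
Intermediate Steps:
K(n) = 5/(-2 + n)
j(p, g) = 3/2 (j(p, g) = -⅛*(-12) = 3/2)
j(4, K(5)) - 1/((19 + 19*(-4)) + 3358) = 3/2 - 1/((19 + 19*(-4)) + 3358) = 3/2 - 1/((19 - 76) + 3358) = 3/2 - 1/(-57 + 3358) = 3/2 - 1/3301 = 9901/6602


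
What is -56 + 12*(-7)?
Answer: -140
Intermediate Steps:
-56 + 12*(-7) = -56 - 84 = -140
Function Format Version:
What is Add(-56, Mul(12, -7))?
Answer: -140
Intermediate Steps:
Add(-56, Mul(12, -7)) = Add(-56, -84) = -140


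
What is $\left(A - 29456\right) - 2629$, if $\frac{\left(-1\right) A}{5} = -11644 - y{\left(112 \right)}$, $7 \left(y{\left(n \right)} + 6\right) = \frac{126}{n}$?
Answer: $\frac{1461925}{56} \approx 26106.0$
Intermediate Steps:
$y{\left(n \right)} = -6 + \frac{18}{n}$ ($y{\left(n \right)} = -6 + \frac{126 \frac{1}{n}}{7} = -6 + \frac{18}{n}$)
$A = \frac{3258685}{56}$ ($A = - 5 \left(-11644 - \left(-6 + \frac{18}{112}\right)\right) = - 5 \left(-11644 - \left(-6 + 18 \cdot \frac{1}{112}\right)\right) = - 5 \left(-11644 - \left(-6 + \frac{9}{56}\right)\right) = - 5 \left(-11644 - - \frac{327}{56}\right) = - 5 \left(-11644 + \frac{327}{56}\right) = \left(-5\right) \left(- \frac{651737}{56}\right) = \frac{3258685}{56} \approx 58191.0$)
$\left(A - 29456\right) - 2629 = \left(\frac{3258685}{56} - 29456\right) - 2629 = \frac{1609149}{56} - 2629 = \frac{1461925}{56}$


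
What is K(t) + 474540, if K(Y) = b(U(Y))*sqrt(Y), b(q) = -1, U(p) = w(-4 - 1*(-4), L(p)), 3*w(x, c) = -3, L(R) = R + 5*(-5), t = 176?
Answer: 474540 - 4*sqrt(11) ≈ 4.7453e+5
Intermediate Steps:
L(R) = -25 + R (L(R) = R - 25 = -25 + R)
w(x, c) = -1 (w(x, c) = (1/3)*(-3) = -1)
U(p) = -1
K(Y) = -sqrt(Y)
K(t) + 474540 = -sqrt(176) + 474540 = -4*sqrt(11) + 474540 = 474540 - 4*sqrt(11)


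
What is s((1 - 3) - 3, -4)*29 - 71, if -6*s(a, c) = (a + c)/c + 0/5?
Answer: -655/8 ≈ -81.875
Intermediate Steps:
s(a, c) = -(a + c)/(6*c) (s(a, c) = -((a + c)/c + 0/5)/6 = -((a + c)/c + 0*(1/5))/6 = -((a + c)/c + 0)/6 = -(a + c)/(6*c))
s((1 - 3) - 3, -4)*29 - 71 = ((1/6)*(-((1 - 3) - 3) - 1*(-4))/(-4))*29 - 71 = ((1/6)*(-1/4)*(-(-2 - 3) + 4))*29 - 71 = ((1/6)*(-1/4)*(-1*(-5) + 4))*29 - 71 = ((1/6)*(-1/4)*(5 + 4))*29 - 71 = ((1/6)*(-1/4)*9)*29 - 71 = -3/8*29 - 71 = -87/8 - 71 = -655/8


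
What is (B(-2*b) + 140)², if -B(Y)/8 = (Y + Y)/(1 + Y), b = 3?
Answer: 364816/25 ≈ 14593.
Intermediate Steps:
B(Y) = -16*Y/(1 + Y) (B(Y) = -8*(Y + Y)/(1 + Y) = -8*2*Y/(1 + Y) = -16*Y/(1 + Y))
(B(-2*b) + 140)² = (-16*(-2*3)/(1 - 2*3) + 140)² = (-16*(-6)/(1 - 6) + 140)² = (-16*(-6)/(-5) + 140)² = (-16*(-6)*(-⅕) + 140)² = (-96/5 + 140)² = (604/5)² = 364816/25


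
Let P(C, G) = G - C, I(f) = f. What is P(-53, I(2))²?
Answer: 3025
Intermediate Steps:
P(-53, I(2))² = (2 - 1*(-53))² = (2 + 53)² = 55² = 3025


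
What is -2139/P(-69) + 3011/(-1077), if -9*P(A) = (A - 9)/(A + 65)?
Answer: 13783075/14001 ≈ 984.43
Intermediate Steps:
P(A) = -(-9 + A)/(9*(65 + A)) (P(A) = -(A - 9)/(9*(A + 65)) = -(-9 + A)/(9*(65 + A)))
-2139/P(-69) + 3011/(-1077) = -2139*9*(65 - 69)/(9 - 1*(-69)) + 3011/(-1077) = -2139*(-36/(9 + 69)) + 3011*(-1/1077) = -2139/((⅑)*(-¼)*78) - 3011/1077 = -2139/(-13/6) - 3011/1077 = -2139*(-6/13) - 3011/1077 = 12834/13 - 3011/1077 = 13783075/14001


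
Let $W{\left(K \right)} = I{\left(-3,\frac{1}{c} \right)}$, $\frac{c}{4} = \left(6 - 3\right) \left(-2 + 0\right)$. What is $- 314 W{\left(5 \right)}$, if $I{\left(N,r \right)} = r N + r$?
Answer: $- \frac{157}{6} \approx -26.167$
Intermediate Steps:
$c = -24$ ($c = 4 \left(6 - 3\right) \left(-2 + 0\right) = 4 \cdot 3 \left(-2\right) = 4 \left(-6\right) = -24$)
$I{\left(N,r \right)} = r + N r$ ($I{\left(N,r \right)} = N r + r = r + N r$)
$W{\left(K \right)} = \frac{1}{12}$ ($W{\left(K \right)} = \frac{1 - 3}{-24} = \left(- \frac{1}{24}\right) \left(-2\right) = \frac{1}{12}$)
$- 314 W{\left(5 \right)} = \left(-314\right) \frac{1}{12} = - \frac{157}{6}$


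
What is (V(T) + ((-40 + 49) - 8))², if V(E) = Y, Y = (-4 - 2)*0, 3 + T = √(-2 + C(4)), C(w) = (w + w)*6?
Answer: 1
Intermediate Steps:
C(w) = 12*w (C(w) = (2*w)*6 = 12*w)
T = -3 + √46 (T = -3 + √(-2 + 12*4) = -3 + √(-2 + 48) = -3 + √46 ≈ 3.7823)
Y = 0 (Y = -6*0 = 0)
V(E) = 0
(V(T) + ((-40 + 49) - 8))² = (0 + ((-40 + 49) - 8))² = (0 + (9 - 8))² = (0 + 1)² = 1² = 1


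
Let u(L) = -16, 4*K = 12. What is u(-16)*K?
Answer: -48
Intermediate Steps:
K = 3 (K = (¼)*12 = 3)
u(-16)*K = -16*3 = -48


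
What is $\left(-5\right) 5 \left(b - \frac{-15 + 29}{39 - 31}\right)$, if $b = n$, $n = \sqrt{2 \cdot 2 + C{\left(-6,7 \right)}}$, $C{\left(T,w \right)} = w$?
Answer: $\frac{175}{4} - 25 \sqrt{11} \approx -39.166$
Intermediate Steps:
$n = \sqrt{11}$ ($n = \sqrt{2 \cdot 2 + 7} = \sqrt{4 + 7} = \sqrt{11} \approx 3.3166$)
$b = \sqrt{11} \approx 3.3166$
$\left(-5\right) 5 \left(b - \frac{-15 + 29}{39 - 31}\right) = \left(-5\right) 5 \left(\sqrt{11} - \frac{-15 + 29}{39 - 31}\right) = - 25 \left(\sqrt{11} - \frac{14}{8}\right) = - 25 \left(\sqrt{11} - 14 \cdot \frac{1}{8}\right) = - 25 \left(\sqrt{11} - \frac{7}{4}\right) = - 25 \left(- \frac{7}{4} + \sqrt{11}\right) = \frac{175}{4} - 25 \sqrt{11}$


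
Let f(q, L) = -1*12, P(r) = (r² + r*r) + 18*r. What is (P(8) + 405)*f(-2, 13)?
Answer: -8124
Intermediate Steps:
P(r) = 2*r² + 18*r (P(r) = (r² + r²) + 18*r = 2*r² + 18*r)
f(q, L) = -12
(P(8) + 405)*f(-2, 13) = (2*8*(9 + 8) + 405)*(-12) = (2*8*17 + 405)*(-12) = (272 + 405)*(-12) = 677*(-12) = -8124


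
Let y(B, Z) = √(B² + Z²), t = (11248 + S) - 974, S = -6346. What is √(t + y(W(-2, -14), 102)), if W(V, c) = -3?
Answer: √(3928 + 3*√1157) ≈ 63.483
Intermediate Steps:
t = 3928 (t = (11248 - 6346) - 974 = 4902 - 974 = 3928)
√(t + y(W(-2, -14), 102)) = √(3928 + √((-3)² + 102²)) = √(3928 + √(9 + 10404)) = √(3928 + √10413) = √(3928 + 3*√1157)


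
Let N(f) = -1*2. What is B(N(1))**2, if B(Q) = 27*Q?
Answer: 2916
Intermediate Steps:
N(f) = -2
B(N(1))**2 = (27*(-2))**2 = (-54)**2 = 2916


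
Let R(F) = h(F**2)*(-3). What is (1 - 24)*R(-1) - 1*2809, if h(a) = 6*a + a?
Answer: -2326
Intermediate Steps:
h(a) = 7*a
R(F) = -21*F**2 (R(F) = (7*F**2)*(-3) = -21*F**2)
(1 - 24)*R(-1) - 1*2809 = (1 - 24)*(-21*(-1)**2) - 1*2809 = -(-483) - 2809 = -23*(-21) - 2809 = 483 - 2809 = -2326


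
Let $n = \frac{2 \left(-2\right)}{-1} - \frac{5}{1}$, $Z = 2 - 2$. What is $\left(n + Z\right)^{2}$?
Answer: $1$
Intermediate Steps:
$Z = 0$
$n = -1$ ($n = \left(-4\right) \left(-1\right) - 5 = 4 - 5 = -1$)
$\left(n + Z\right)^{2} = \left(-1 + 0\right)^{2} = \left(-1\right)^{2} = 1$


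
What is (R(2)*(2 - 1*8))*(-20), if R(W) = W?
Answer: 240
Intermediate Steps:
(R(2)*(2 - 1*8))*(-20) = (2*(2 - 1*8))*(-20) = (2*(2 - 8))*(-20) = (2*(-6))*(-20) = -12*(-20) = 240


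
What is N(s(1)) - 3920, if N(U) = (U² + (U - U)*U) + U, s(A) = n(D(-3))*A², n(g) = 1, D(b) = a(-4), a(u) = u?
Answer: -3918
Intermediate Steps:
D(b) = -4
s(A) = A² (s(A) = 1*A² = A²)
N(U) = U + U² (N(U) = (U² + 0*U) + U = (U² + 0) + U = U² + U = U + U²)
N(s(1)) - 3920 = 1²*(1 + 1²) - 3920 = 1*(1 + 1) - 3920 = 1*2 - 3920 = 2 - 3920 = -3918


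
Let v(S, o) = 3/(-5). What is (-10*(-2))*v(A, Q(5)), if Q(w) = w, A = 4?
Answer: -12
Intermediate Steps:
v(S, o) = -⅗ (v(S, o) = 3*(-⅕) = -⅗)
(-10*(-2))*v(A, Q(5)) = -10*(-2)*(-⅗) = 20*(-⅗) = -12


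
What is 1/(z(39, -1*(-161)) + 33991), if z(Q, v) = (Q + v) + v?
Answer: 1/34352 ≈ 2.9110e-5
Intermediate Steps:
z(Q, v) = Q + 2*v
1/(z(39, -1*(-161)) + 33991) = 1/((39 + 2*(-1*(-161))) + 33991) = 1/((39 + 2*161) + 33991) = 1/((39 + 322) + 33991) = 1/(361 + 33991) = 1/34352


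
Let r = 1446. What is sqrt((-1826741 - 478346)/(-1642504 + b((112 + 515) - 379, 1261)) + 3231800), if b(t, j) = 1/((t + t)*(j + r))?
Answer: 2*sqrt(436611228768605601272683817138)/735114710229 ≈ 1797.7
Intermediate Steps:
b(t, j) = 1/(2*t*(1446 + j)) (b(t, j) = 1/((t + t)*(j + 1446)) = 1/((2*t)*(1446 + j)) = 1/(2*t*(1446 + j)))
sqrt((-1826741 - 478346)/(-1642504 + b((112 + 515) - 379, 1261)) + 3231800) = sqrt((-1826741 - 478346)/(-1642504 + 1/(2*((112 + 515) - 379)*(1446 + 1261))) + 3231800) = sqrt(-2305087/(-1642504 + (1/2)/((627 - 379)*2707)) + 3231800) = sqrt(-2305087/(-1642504 + (1/2)*(1/2707)/248) + 3231800) = sqrt(-2305087/(-1642504 + (1/2)*(1/248)*(1/2707)) + 3231800) = sqrt(-2305087/(-1642504 + 1/1342672) + 3231800) = sqrt(-2305087/(-2205344130687/1342672) + 3231800) = sqrt(-2305087*(-1342672/2205344130687) + 3231800) = sqrt(3094975772464/2205344130687 + 3231800) = sqrt(7127234256530019064/2205344130687) = 2*sqrt(436611228768605601272683817138)/735114710229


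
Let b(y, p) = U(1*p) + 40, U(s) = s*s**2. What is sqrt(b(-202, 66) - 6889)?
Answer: 3*sqrt(31183) ≈ 529.76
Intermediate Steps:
U(s) = s**3
b(y, p) = 40 + p**3 (b(y, p) = (1*p)**3 + 40 = p**3 + 40 = 40 + p**3)
sqrt(b(-202, 66) - 6889) = sqrt((40 + 66**3) - 6889) = sqrt((40 + 287496) - 6889) = sqrt(287536 - 6889) = sqrt(280647) = 3*sqrt(31183)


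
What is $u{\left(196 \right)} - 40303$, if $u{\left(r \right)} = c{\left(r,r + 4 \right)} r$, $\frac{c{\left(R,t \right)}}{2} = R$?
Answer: $36529$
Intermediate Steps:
$c{\left(R,t \right)} = 2 R$
$u{\left(r \right)} = 2 r^{2}$ ($u{\left(r \right)} = 2 r r = 2 r^{2}$)
$u{\left(196 \right)} - 40303 = 2 \cdot 196^{2} - 40303 = 2 \cdot 38416 - 40303 = 76832 - 40303 = 36529$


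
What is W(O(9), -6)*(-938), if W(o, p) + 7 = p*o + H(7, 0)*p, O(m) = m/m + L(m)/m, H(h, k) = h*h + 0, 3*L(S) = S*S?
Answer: 304850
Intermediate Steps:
L(S) = S²/3 (L(S) = (S*S)/3 = S²/3)
H(h, k) = h² (H(h, k) = h² + 0 = h²)
O(m) = 1 + m/3 (O(m) = m/m + (m²/3)/m = 1 + m/3)
W(o, p) = -7 + 49*p + o*p (W(o, p) = -7 + (p*o + 7²*p) = -7 + (o*p + 49*p) = -7 + (49*p + o*p) = -7 + 49*p + o*p)
W(O(9), -6)*(-938) = (-7 + 49*(-6) + (1 + (⅓)*9)*(-6))*(-938) = (-7 - 294 + (1 + 3)*(-6))*(-938) = (-7 - 294 + 4*(-6))*(-938) = (-7 - 294 - 24)*(-938) = -325*(-938) = 304850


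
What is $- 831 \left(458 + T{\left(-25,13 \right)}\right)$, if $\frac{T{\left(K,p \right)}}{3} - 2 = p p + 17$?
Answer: $-849282$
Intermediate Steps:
$T{\left(K,p \right)} = 57 + 3 p^{2}$ ($T{\left(K,p \right)} = 6 + 3 \left(p p + 17\right) = 6 + 3 \left(p^{2} + 17\right) = 6 + 3 \left(17 + p^{2}\right) = 6 + \left(51 + 3 p^{2}\right) = 57 + 3 p^{2}$)
$- 831 \left(458 + T{\left(-25,13 \right)}\right) = - 831 \left(458 + \left(57 + 3 \cdot 13^{2}\right)\right) = - 831 \left(458 + \left(57 + 3 \cdot 169\right)\right) = - 831 \left(458 + \left(57 + 507\right)\right) = - 831 \left(458 + 564\right) = \left(-831\right) 1022 = -849282$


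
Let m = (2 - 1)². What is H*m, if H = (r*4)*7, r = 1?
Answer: 28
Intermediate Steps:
m = 1 (m = 1² = 1)
H = 28 (H = (1*4)*7 = 4*7 = 28)
H*m = 28*1 = 28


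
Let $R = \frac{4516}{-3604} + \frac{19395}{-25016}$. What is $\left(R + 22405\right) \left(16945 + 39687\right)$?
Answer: $\frac{67444157067003}{53159} \approx 1.2687 \cdot 10^{9}$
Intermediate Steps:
$R = - \frac{862603}{425272}$ ($R = 4516 \left(- \frac{1}{3604}\right) + 19395 \left(- \frac{1}{25016}\right) = - \frac{1129}{901} - \frac{19395}{25016} = - \frac{862603}{425272} \approx -2.0284$)
$\left(R + 22405\right) \left(16945 + 39687\right) = \left(- \frac{862603}{425272} + 22405\right) \left(16945 + 39687\right) = \frac{9527356557}{425272} \cdot 56632 = \frac{67444157067003}{53159}$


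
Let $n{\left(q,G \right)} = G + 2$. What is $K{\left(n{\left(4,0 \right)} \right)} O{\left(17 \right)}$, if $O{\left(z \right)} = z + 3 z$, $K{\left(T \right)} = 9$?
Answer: $612$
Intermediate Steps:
$n{\left(q,G \right)} = 2 + G$
$O{\left(z \right)} = 4 z$
$K{\left(n{\left(4,0 \right)} \right)} O{\left(17 \right)} = 9 \cdot 4 \cdot 17 = 9 \cdot 68 = 612$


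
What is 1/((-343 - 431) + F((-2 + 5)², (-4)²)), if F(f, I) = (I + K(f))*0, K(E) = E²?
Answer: -1/774 ≈ -0.0012920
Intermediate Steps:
F(f, I) = 0 (F(f, I) = (I + f²)*0 = 0)
1/((-343 - 431) + F((-2 + 5)², (-4)²)) = 1/((-343 - 431) + 0) = 1/(-774 + 0) = 1/(-774) = -1/774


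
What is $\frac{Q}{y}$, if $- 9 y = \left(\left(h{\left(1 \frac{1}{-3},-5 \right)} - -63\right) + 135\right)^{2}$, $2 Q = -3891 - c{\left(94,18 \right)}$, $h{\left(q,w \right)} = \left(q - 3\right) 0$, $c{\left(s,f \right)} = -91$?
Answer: $\frac{475}{1089} \approx 0.43618$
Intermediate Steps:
$h{\left(q,w \right)} = 0$ ($h{\left(q,w \right)} = \left(-3 + q\right) 0 = 0$)
$Q = -1900$ ($Q = \frac{-3891 - -91}{2} = \frac{-3891 + 91}{2} = \frac{1}{2} \left(-3800\right) = -1900$)
$y = -4356$ ($y = - \frac{\left(\left(0 - -63\right) + 135\right)^{2}}{9} = - \frac{\left(\left(0 + 63\right) + 135\right)^{2}}{9} = - \frac{\left(63 + 135\right)^{2}}{9} = - \frac{198^{2}}{9} = \left(- \frac{1}{9}\right) 39204 = -4356$)
$\frac{Q}{y} = - \frac{1900}{-4356} = \left(-1900\right) \left(- \frac{1}{4356}\right) = \frac{475}{1089}$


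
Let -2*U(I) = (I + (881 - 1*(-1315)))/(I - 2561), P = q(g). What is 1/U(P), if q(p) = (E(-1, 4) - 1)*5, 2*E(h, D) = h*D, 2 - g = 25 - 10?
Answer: 5152/2181 ≈ 2.3622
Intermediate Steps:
g = -13 (g = 2 - (25 - 10) = 2 - 1*15 = 2 - 15 = -13)
E(h, D) = D*h/2 (E(h, D) = (h*D)/2 = (D*h)/2 = D*h/2)
q(p) = -15 (q(p) = ((½)*4*(-1) - 1)*5 = (-2 - 1)*5 = -3*5 = -15)
P = -15
U(I) = -(2196 + I)/(2*(-2561 + I)) (U(I) = -(I + (881 - 1*(-1315)))/(2*(I - 2561)) = -(I + (881 + 1315))/(2*(-2561 + I)) = -(I + 2196)/(2*(-2561 + I)) = -(2196 + I)/(2*(-2561 + I)))
1/U(P) = 1/((-2196 - 1*(-15))/(2*(-2561 - 15))) = 1/((½)*(-2196 + 15)/(-2576)) = 1/((½)*(-1/2576)*(-2181)) = 1/(2181/5152) = 5152/2181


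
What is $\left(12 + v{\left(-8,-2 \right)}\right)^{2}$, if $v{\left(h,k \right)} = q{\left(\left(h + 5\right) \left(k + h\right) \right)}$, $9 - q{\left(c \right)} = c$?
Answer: $81$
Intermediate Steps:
$q{\left(c \right)} = 9 - c$
$v{\left(h,k \right)} = 9 - \left(5 + h\right) \left(h + k\right)$ ($v{\left(h,k \right)} = 9 - \left(h + 5\right) \left(k + h\right) = 9 - \left(5 + h\right) \left(h + k\right)$)
$\left(12 + v{\left(-8,-2 \right)}\right)^{2} = \left(12 - \left(5 + 16\right)\right)^{2} = \left(12 + \left(9 - 64 + 40 + 10 - 16\right)\right)^{2} = \left(12 - 21\right)^{2} = \left(-9\right)^{2} = 81$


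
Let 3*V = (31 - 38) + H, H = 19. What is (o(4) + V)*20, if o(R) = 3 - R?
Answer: 60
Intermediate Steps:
V = 4 (V = ((31 - 38) + 19)/3 = (-7 + 19)/3 = (⅓)*12 = 4)
(o(4) + V)*20 = ((3 - 1*4) + 4)*20 = ((3 - 4) + 4)*20 = (-1 + 4)*20 = 3*20 = 60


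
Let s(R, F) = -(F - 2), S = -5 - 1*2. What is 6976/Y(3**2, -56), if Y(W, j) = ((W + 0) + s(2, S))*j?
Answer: -436/63 ≈ -6.9206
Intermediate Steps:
S = -7 (S = -5 - 2 = -7)
s(R, F) = 2 - F (s(R, F) = -(-2 + F) = 2 - F)
Y(W, j) = j*(9 + W) (Y(W, j) = ((W + 0) + (2 - 1*(-7)))*j = (W + (2 + 7))*j = (W + 9)*j = (9 + W)*j = j*(9 + W))
6976/Y(3**2, -56) = 6976/((-56*(9 + 3**2))) = 6976/((-56*(9 + 9))) = 6976/((-56*18)) = 6976/(-1008) = 6976*(-1/1008) = -436/63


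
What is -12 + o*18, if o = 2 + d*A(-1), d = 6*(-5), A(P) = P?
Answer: 564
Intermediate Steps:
d = -30
o = 32 (o = 2 - 30*(-1) = 2 + 30 = 32)
-12 + o*18 = -12 + 32*18 = -12 + 576 = 564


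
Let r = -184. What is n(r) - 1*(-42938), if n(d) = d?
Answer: 42754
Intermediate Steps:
n(r) - 1*(-42938) = -184 - 1*(-42938) = -184 + 42938 = 42754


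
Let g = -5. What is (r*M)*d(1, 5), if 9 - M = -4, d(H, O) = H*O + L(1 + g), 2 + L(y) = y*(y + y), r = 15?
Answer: 6825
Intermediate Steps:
L(y) = -2 + 2*y**2 (L(y) = -2 + y*(y + y) = -2 + y*(2*y) = -2 + 2*y**2)
d(H, O) = 30 + H*O (d(H, O) = H*O + (-2 + 2*(1 - 5)**2) = H*O + (-2 + 2*(-4)**2) = H*O + (-2 + 2*16) = H*O + (-2 + 32) = H*O + 30 = 30 + H*O)
M = 13 (M = 9 - 1*(-4) = 9 + 4 = 13)
(r*M)*d(1, 5) = (15*13)*(30 + 1*5) = 195*(30 + 5) = 195*35 = 6825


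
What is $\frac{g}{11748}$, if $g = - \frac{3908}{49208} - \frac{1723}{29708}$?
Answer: $- \frac{8370177}{715585983728} \approx -1.1697 \cdot 10^{-5}$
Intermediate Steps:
$g = - \frac{25110531}{182733908}$ ($g = \left(-3908\right) \frac{1}{49208} - \frac{1723}{29708} = - \frac{977}{12302} - \frac{1723}{29708} = - \frac{25110531}{182733908} \approx -0.13742$)
$\frac{g}{11748} = - \frac{25110531}{182733908 \cdot 11748} = \left(- \frac{25110531}{182733908}\right) \frac{1}{11748} = - \frac{8370177}{715585983728}$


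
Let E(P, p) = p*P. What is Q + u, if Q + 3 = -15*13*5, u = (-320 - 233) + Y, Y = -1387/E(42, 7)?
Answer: -451501/294 ≈ -1535.7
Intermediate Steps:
E(P, p) = P*p
Y = -1387/294 (Y = -1387/(42*7) = -1387/294 ≈ -4.7177)
u = -163969/294 (u = (-320 - 233) - 1387/294 = -553 - 1387/294 = -163969/294 ≈ -557.72)
Q = -978 (Q = -3 - 15*13*5 = -3 - 195*5 = -3 - 975 = -978)
Q + u = -978 - 163969/294 = -451501/294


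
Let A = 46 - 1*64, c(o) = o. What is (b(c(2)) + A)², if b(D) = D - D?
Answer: 324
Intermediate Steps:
b(D) = 0
A = -18 (A = 46 - 64 = -18)
(b(c(2)) + A)² = (0 - 18)² = (-18)² = 324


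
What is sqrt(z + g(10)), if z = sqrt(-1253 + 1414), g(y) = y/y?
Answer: sqrt(1 + sqrt(161)) ≈ 3.6998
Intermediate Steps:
g(y) = 1
z = sqrt(161) ≈ 12.689
sqrt(z + g(10)) = sqrt(sqrt(161) + 1) = sqrt(1 + sqrt(161))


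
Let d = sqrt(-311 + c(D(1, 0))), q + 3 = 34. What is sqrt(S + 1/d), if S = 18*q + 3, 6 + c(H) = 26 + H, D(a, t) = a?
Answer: sqrt(47180100 - 290*I*sqrt(290))/290 ≈ 23.685 - 0.0012396*I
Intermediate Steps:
q = 31 (q = -3 + 34 = 31)
c(H) = 20 + H (c(H) = -6 + (26 + H) = 20 + H)
S = 561 (S = 18*31 + 3 = 558 + 3 = 561)
d = I*sqrt(290) (d = sqrt(-311 + (20 + 1)) = sqrt(-311 + 21) = sqrt(-290) = I*sqrt(290) ≈ 17.029*I)
sqrt(S + 1/d) = sqrt(561 + 1/(I*sqrt(290))) = sqrt(561 - I*sqrt(290)/290)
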